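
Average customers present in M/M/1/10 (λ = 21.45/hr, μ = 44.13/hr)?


ρ = 21.45/44.13 = 0.4861
L = ρ[1 − (K+1)ρ^K + Kρ^(K+1)] / [(1−ρ)(1−ρ^(K+1))]
Numerator: 0.4861·(1 − 11·0.0007361 + 10·0.0003578) = 0.483867
Denominator: (0.5139)·(0.999642) = 0.513752
L = 0.483867/0.513752 = 0.9418

Final: 0.9418


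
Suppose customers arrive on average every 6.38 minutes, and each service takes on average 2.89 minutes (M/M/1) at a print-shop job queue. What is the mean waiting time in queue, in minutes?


λ = 60/6.38 = 9.4044 /hr
μ = 60/2.89 = 20.7612 /hr
ρ = λ/μ = 9.4044/20.7612 = 0.4530
Wq = ρ/(μ−λ) = 0.4530/(20.7612−9.4044) = 0.03989 hr
In minutes: 0.03989·60 = 2.393 min

Final: 2.393 min


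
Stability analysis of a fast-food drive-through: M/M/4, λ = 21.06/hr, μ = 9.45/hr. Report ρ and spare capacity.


Total capacity cμ = 4·9.45 = 37.80/hr
ρ = λ/(cμ) = 21.06/37.80 = 0.5571
Stable ⇔ ρ < 1: YES
Spare capacity = cμ − λ = 37.80 − 21.06 = 16.74/hr

Final: ρ = 0.5571; stable; margin = 16.74/hr


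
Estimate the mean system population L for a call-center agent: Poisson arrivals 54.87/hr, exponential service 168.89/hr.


ρ = λ/μ = 54.87/168.89 = 0.3249
L = ρ/(1−ρ) = 0.3249/(1 − 0.3249) = 0.3249/0.6751 = 0.4812

Final: 0.4812


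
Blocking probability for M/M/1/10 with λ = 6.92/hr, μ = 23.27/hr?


ρ = λ/μ = 6.92/23.27 = 0.2974
P_K = (1−ρ)ρ^K/(1−ρ^(K+1)) = (0.7026·0.000005409)/(1 − 0.000001608)
= 0.000003800/0.999998 = 0.000003800

Final: 0.000003800


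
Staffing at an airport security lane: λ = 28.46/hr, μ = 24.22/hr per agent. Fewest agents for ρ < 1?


Stability requires cμ > λ ⇔ c > λ/μ.
λ/μ = 28.46/24.22 = 1.1751
Minimum integer c = ⌊1.1751⌋ + 1 = 2
Check: 2·24.22 = 48.44 > 28.46, while 1·24.22 = 24.22 ≤ 28.46

Final: 2 servers


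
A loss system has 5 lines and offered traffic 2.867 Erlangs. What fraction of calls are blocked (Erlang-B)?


B(c,a) = (a^c/c!) / Σ_{k=0}^{c} a^k/k!
a^5/5! = 1.614200
Σ terms (k=0..5): 1.00000 + 2.86700 + 4.10984 + 3.92764 + 2.81514 + 1.61420 = 16.333822
B = 1.614200/16.333822 = 0.098826

Final: 0.098826


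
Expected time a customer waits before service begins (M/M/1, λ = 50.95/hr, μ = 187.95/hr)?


ρ = 50.95/187.95 = 0.2711
Wq = ρ/(μ−λ) = 0.2711/(187.95 − 50.95) = 0.2711/137.00 = 0.001979 hr

Final: 0.001979 hr


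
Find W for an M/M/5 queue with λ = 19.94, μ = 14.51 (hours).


a = 1.3742; ρ = 0.2748; P₀ = 0.252785
Lq = P₀·a^c·ρ/(c!(1−ρ)²) = 0.005396
Wq = Lq/λ = 0.005396/19.94 = 0.0002706 hr
W = Wq + 1/μ = 0.0002706 + 0.06892 = 0.06919 hr

Final: 0.06919 hr


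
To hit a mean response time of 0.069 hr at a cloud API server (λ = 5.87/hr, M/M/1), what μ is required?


W = 1/(μ−λ) ⇒ μ − λ = 1/W = 1/0.069 = 14.4928
μ = λ + 1/W = 5.87 + 14.4928 = 20.3628 per hr

Final: 20.3628 /hr


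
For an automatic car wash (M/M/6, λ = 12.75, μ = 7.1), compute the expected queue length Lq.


a = λ/μ = 1.7958; ρ = a/6 = 0.2993
P₀ = 0.165872
Lq = P₀·a^c·ρ / (c!·(1−ρ)²) = 0.165872·33.53598·0.2993/(720·0.49099)
= 0.004710

Final: 0.004710


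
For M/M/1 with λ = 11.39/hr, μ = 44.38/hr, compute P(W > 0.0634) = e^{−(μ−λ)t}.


W ~ Exponential(μ−λ) for M/M/1.
μ − λ = 44.38 − 11.39 = 32.9900
P(W > t) = e^{−(μ−λ)t} = e^{−2.0916} = 0.123494

Final: 0.123494


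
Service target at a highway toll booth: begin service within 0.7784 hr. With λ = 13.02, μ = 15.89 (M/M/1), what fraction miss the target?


ρ = 13.02/15.89 = 0.8194
P(Wq > t) = ρ·e^{−(μ−λ)t} = 0.8194·e^{−2.2340}
= 0.8194·0.107098 = 0.087755

Final: 0.087755


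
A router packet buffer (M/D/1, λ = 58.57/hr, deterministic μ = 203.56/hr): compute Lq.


ρ = 58.57/203.56 = 0.2877
M/D/1: Lq = ρ²/(2(1−ρ)) = 0.08279/(2·0.7123) = 0.05812

Final: 0.05812


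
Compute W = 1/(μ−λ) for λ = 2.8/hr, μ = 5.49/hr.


W = 1/(μ−λ) = 1/(5.49 − 2.8) = 1/2.69 = 0.3717 hr

Final: 0.3717 hr


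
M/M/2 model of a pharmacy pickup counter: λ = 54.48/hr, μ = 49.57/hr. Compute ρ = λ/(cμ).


ρ = λ/(cμ) = 54.48/(2·49.57) = 54.48/99.14 = 0.5495

Final: 0.5495


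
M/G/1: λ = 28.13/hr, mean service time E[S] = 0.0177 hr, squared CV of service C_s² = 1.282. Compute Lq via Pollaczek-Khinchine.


ρ = λ·E[S] = 28.13·0.0177 = 0.4979
Lq = ρ²(1+C_s²)/(2(1−ρ)) = 0.2479·(1+1.282)/(2·0.5021)
= 0.2479·2.2820/1.0042 = 0.56336

Final: 0.56336


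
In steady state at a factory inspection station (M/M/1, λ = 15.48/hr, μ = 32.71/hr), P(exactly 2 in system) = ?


ρ = 15.48/32.71 = 0.4732
P_n = (1−ρ)·ρ^n = (1 − 0.4732)·0.4732^2 = 0.5268·0.223965 = 0.117974

Final: 0.117974


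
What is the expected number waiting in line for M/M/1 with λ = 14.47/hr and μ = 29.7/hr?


ρ = 14.47/29.7 = 0.4872
Lq = ρ²/(1−ρ) = 0.2374/0.5128 = 0.4629

Final: 0.4629


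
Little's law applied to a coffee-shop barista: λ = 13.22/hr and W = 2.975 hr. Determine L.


L = λW = 13.22·2.975 = 39.3295

Final: 39.3295


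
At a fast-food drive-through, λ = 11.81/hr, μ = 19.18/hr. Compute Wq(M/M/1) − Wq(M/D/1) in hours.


ρ = 11.81/19.18 = 0.6157
Wq(M/M/1) = ρ/(μ−λ) = 0.6157/7.37 = 0.08355 hr
Wq(M/D/1) = ρ/(2(μ−λ)) = 0.04177 hr
Savings = 0.08355 − 0.04177 = 0.04177 hr

Final: 0.04177 hr


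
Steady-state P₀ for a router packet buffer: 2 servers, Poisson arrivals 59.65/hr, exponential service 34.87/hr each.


a = λ/μ = 59.65/34.87 = 1.7106; ρ = a/c = 0.8553
Σ_{k=0}^{1} a^k/k! (terms k=0..1) = 1.00000 + 1.71064 = 2.71064
Tail: a^2/(2!(1−ρ)) = 2.92629/(2·0.1447) = 10.11295
P₀ = 1/(2.71064 + 10.11295) = 1/12.82359 = 0.077981

Final: 0.077981


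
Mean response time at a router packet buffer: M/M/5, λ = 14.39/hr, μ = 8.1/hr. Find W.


a = 1.7765; ρ = 0.3553; P₀ = 0.168552
Lq = P₀·a^c·ρ/(c!(1−ρ)²) = 0.02125
Wq = Lq/λ = 0.02125/14.39 = 0.001477 hr
W = Wq + 1/μ = 0.001477 + 0.12346 = 0.12493 hr

Final: 0.12493 hr


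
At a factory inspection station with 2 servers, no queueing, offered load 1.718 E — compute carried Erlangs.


B(2,1.718) = 0.351895 (Erlang-B)
Carried load = a(1 − B) = 1.718·(1 − 0.351895) = 1.718·0.648105 = 1.1134 E

Final: 1.1134 Erlangs


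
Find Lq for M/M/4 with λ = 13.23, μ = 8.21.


a = λ/μ = 1.6114; ρ = a/4 = 0.4029
P₀ = 0.196936
Lq = P₀·a^c·ρ / (c!·(1−ρ)²) = 0.196936·6.74321·0.4029/(24·0.35657)
= 0.06252

Final: 0.06252


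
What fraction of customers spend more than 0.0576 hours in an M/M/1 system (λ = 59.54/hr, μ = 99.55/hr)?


W ~ Exponential(μ−λ) for M/M/1.
μ − λ = 99.55 − 59.54 = 40.0100
P(W > t) = e^{−(μ−λ)t} = e^{−2.3046} = 0.099801

Final: 0.099801


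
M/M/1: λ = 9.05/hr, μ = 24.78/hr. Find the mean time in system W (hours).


W = 1/(μ−λ) = 1/(24.78 − 9.05) = 1/15.73 = 0.06357 hr

Final: 0.06357 hr


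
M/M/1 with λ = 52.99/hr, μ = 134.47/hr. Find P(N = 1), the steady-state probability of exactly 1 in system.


ρ = 52.99/134.47 = 0.3941
P_n = (1−ρ)·ρ^n = (1 − 0.3941)·0.3941^1 = 0.6059·0.394066 = 0.238778

Final: 0.238778


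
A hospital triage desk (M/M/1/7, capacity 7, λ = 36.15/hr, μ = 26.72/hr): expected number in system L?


ρ = 36.15/26.72 = 1.3529
L = ρ[1 − (K+1)ρ^K + Kρ^(K+1)] / [(1−ρ)(1−ρ^(K+1))]
Numerator: 1.3529·(1 − 8·8.296653 + 7·11.224701) = 17.858103
Denominator: (-0.3529)·(-10.224701) = 3.608493
L = 17.858103/3.608493 = 4.9489

Final: 4.9489


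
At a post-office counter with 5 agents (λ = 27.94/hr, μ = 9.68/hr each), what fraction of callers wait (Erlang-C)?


a = λ/μ = 2.8864; ρ = a/5 = 0.5773
P₀ = 0.052908 (from M/M/c formula)
C(c,a) = [a^c/(c!(1−ρ))]·P₀ = [200.33426/(120·0.4227)]·0.052908
= 3.94924·0.052908 = 0.208945

Final: 0.208945


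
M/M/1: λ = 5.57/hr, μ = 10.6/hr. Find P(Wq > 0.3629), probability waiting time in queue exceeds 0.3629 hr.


ρ = 5.57/10.6 = 0.5255
P(Wq > t) = ρ·e^{−(μ−λ)t} = 0.5255·e^{−1.8254}
= 0.5255·0.161155 = 0.084683

Final: 0.084683


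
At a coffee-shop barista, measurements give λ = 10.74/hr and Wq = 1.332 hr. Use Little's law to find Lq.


Lq = λWq = 10.74·1.332 = 14.3057

Final: 14.3057


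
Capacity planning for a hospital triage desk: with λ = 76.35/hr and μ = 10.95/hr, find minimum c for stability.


Stability requires cμ > λ ⇔ c > λ/μ.
λ/μ = 76.35/10.95 = 6.9726
Minimum integer c = ⌊6.9726⌋ + 1 = 7
Check: 7·10.95 = 76.65 > 76.35, while 6·10.95 = 65.70 ≤ 76.35

Final: 7 servers


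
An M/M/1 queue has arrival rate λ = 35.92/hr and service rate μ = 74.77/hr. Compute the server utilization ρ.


ρ = λ/μ = 35.92/74.77 = 0.4804

Final: 0.4804


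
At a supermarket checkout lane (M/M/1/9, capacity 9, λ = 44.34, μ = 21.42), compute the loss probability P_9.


ρ = λ/μ = 44.34/21.42 = 2.0700
P_K = (1−ρ)ρ^K/(1−ρ^(K+1)) = (-1.0700·697.888433)/(1 − 1444.648606)
= -746.760172/-1443.648606 = 0.517273

Final: 0.517273


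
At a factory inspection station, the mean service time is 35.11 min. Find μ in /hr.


μ = 1/(service time) in consistent units.
1 hour = 60 min, so μ = 60/35.11 = 1.7089 per hour

Final: 1.7089 /hr


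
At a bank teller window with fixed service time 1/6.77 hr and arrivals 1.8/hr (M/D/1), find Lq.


ρ = 1.8/6.77 = 0.2659
M/D/1: Lq = ρ²/(2(1−ρ)) = 0.07069/(2·0.7341) = 0.04815

Final: 0.04815


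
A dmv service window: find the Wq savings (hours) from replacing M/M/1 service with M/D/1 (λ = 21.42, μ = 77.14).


ρ = 21.42/77.14 = 0.2777
Wq(M/M/1) = ρ/(μ−λ) = 0.2777/55.72 = 0.004983 hr
Wq(M/D/1) = ρ/(2(μ−λ)) = 0.002492 hr
Savings = 0.004983 − 0.002492 = 0.002492 hr

Final: 0.002492 hr


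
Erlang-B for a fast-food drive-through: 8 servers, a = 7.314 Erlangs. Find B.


B(c,a) = (a^c/c!) / Σ_{k=0}^{c} a^k/k!
a^8/8! = 203.104303
Σ terms (k=0..8): 1.00000 + 7.31400 + 26.74730 + 65.20991 + 119.23633 + 174.41890 + 212.61663 + 222.15401 + 203.10430 = 1031.801379
B = 203.104303/1031.801379 = 0.196844

Final: 0.196844


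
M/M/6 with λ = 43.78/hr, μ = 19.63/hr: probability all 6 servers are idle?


a = λ/μ = 43.78/19.63 = 2.2303; ρ = a/c = 0.3717
Σ_{k=0}^{5} a^k/k! (terms k=0..5) = 1.00000 + 2.23026 + 2.48703 + 1.84891 + 1.03089 + 0.45983 = 9.05691
Tail: a^6/(6!(1−ρ)) = 123.06449/(720·0.6283) = 0.27204
P₀ = 1/(9.05691 + 0.27204) = 1/9.32896 = 0.107193

Final: 0.107193


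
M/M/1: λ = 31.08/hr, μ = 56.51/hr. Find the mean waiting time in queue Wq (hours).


ρ = 31.08/56.51 = 0.5500
Wq = ρ/(μ−λ) = 0.5500/(56.51 − 31.08) = 0.5500/25.43 = 0.02163 hr

Final: 0.02163 hr


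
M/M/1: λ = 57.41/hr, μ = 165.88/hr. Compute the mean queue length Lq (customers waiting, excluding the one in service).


ρ = 57.41/165.88 = 0.3461
Lq = ρ²/(1−ρ) = 0.1198/0.6539 = 0.1832

Final: 0.1832


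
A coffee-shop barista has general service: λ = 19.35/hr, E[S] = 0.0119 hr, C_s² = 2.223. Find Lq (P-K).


ρ = λ·E[S] = 19.35·0.0119 = 0.2303
Lq = ρ²(1+C_s²)/(2(1−ρ)) = 0.05302·(1+2.223)/(2·0.7697)
= 0.05302·3.2230/1.5395 = 0.11101

Final: 0.11101


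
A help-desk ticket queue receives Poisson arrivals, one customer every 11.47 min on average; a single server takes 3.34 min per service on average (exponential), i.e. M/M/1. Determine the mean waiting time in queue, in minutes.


λ = 60/11.47 = 5.2310 /hr
μ = 60/3.34 = 17.9641 /hr
ρ = λ/μ = 5.2310/17.9641 = 0.2912
Wq = ρ/(μ−λ) = 0.2912/(17.9641−5.2310) = 0.02287 hr
In minutes: 0.02287·60 = 1.372 min

Final: 1.372 min


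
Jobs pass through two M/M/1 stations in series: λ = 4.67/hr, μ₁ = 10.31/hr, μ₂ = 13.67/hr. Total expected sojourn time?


Each node sees arrival rate λ = 4.67/hr (tandem ⇒ throughput preserved).
W₁ = 1/(μ₁−λ) = 1/(10.31−4.67) = 0.17730 hr
W₂ = 1/(μ₂−λ) = 1/(13.67−4.67) = 0.11111 hr
W_total = W₁ + W₂ = 0.17730 + 0.11111 = 0.28842 hr

Final: 0.28842 hr


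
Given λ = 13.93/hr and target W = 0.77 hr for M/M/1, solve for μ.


W = 1/(μ−λ) ⇒ μ − λ = 1/W = 1/0.77 = 1.2987
μ = λ + 1/W = 13.93 + 1.2987 = 15.2287 per hr

Final: 15.2287 /hr


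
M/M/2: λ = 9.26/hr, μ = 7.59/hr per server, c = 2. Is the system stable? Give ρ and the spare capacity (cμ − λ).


Total capacity cμ = 2·7.59 = 15.18/hr
ρ = λ/(cμ) = 9.26/15.18 = 0.6100
Stable ⇔ ρ < 1: YES
Spare capacity = cμ − λ = 15.18 − 9.26 = 5.92/hr

Final: ρ = 0.6100; stable; margin = 5.92/hr


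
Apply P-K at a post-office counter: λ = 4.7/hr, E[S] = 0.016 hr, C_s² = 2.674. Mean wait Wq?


ρ = λ·E[S] = 4.7·0.016 = 0.07520
E[S²] = E[S]²(1+C_s²) = 0.016²·(1+2.674) = 0.0009405
Wq = λ·E[S²]/(2(1−ρ)) = 4.7·0.0009405/(2·0.9248) = 0.002390 hr

Final: 0.002390 hr


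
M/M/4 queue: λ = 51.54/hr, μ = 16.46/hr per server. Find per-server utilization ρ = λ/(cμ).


ρ = λ/(cμ) = 51.54/(4·16.46) = 51.54/65.84 = 0.7828

Final: 0.7828


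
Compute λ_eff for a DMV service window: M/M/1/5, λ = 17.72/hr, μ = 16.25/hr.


ρ = 1.0905; P_K = (1−ρ)ρ^5/(1−ρ^6) = 0.204708
λ_eff = λ(1 − P_K) = 17.72·(1 − 0.204708) = 17.72·0.795292 = 14.0926 /hr

Final: 14.0926 /hr


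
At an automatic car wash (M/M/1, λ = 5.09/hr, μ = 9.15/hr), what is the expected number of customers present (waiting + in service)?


ρ = λ/μ = 5.09/9.15 = 0.5563
L = ρ/(1−ρ) = 0.5563/(1 − 0.5563) = 0.5563/0.4437 = 1.2537

Final: 1.2537


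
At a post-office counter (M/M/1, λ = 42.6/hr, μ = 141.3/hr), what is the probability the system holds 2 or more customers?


ρ = 42.6/141.3 = 0.3015
P(N ≥ n) = ρ^n = 0.3015^2 = 0.090894

Final: 0.090894


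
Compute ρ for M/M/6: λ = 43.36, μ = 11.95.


ρ = λ/(cμ) = 43.36/(6·11.95) = 43.36/71.70 = 0.6047

Final: 0.6047


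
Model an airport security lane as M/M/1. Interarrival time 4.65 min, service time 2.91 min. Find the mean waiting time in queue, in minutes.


λ = 60/4.65 = 12.9032 /hr
μ = 60/2.91 = 20.6186 /hr
ρ = λ/μ = 12.9032/20.6186 = 0.6258
Wq = ρ/(μ−λ) = 0.6258/(20.6186−12.9032) = 0.08111 hr
In minutes: 0.08111·60 = 4.867 min

Final: 4.867 min


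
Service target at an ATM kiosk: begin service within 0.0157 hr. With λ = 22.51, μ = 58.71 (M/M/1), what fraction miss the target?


ρ = 22.51/58.71 = 0.3834
P(Wq > t) = ρ·e^{−(μ−λ)t} = 0.3834·e^{−0.5683}
= 0.3834·0.566465 = 0.217188

Final: 0.217188


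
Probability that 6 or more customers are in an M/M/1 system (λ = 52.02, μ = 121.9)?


ρ = 52.02/121.9 = 0.4267
P(N ≥ n) = ρ^n = 0.4267^6 = 0.006039

Final: 0.006039


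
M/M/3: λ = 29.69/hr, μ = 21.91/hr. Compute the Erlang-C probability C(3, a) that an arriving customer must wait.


a = λ/μ = 1.3551; ρ = a/3 = 0.4517
P₀ = 0.248164 (from M/M/c formula)
C(c,a) = [a^c/(c!(1−ρ))]·P₀ = [2.48830/(6·0.5483)]·0.248164
= 0.75636·0.248164 = 0.187703

Final: 0.187703


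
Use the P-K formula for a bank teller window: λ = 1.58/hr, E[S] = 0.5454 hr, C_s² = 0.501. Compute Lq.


ρ = λ·E[S] = 1.58·0.5454 = 0.8617
Lq = ρ²(1+C_s²)/(2(1−ρ)) = 0.7426·(1+0.501)/(2·0.1383)
= 0.7426·1.5010/0.2765 = 4.03063

Final: 4.03063


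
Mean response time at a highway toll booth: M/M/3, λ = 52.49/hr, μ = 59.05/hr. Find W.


a = 0.8889; ρ = 0.2963; P₀ = 0.408107
Lq = P₀·a^c·ρ/(c!(1−ρ)²) = 0.02859
Wq = Lq/λ = 0.02859/52.49 = 0.0005446 hr
W = Wq + 1/μ = 0.0005446 + 0.01693 = 0.01748 hr

Final: 0.01748 hr


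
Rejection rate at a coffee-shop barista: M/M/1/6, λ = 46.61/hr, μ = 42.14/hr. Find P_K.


ρ = λ/μ = 46.61/42.14 = 1.1061
P_K = (1−ρ)ρ^K/(1−ρ^(K+1)) = (-0.1061·1.831080)/(1 − 2.025312)
= -0.194232/-1.025312 = 0.189437

Final: 0.189437


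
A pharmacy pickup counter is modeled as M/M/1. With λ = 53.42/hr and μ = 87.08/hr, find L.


ρ = λ/μ = 53.42/87.08 = 0.6135
L = ρ/(1−ρ) = 0.6135/(1 − 0.6135) = 0.6135/0.3865 = 1.5870

Final: 1.5870


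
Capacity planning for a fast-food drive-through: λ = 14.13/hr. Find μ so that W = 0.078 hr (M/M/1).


W = 1/(μ−λ) ⇒ μ − λ = 1/W = 1/0.078 = 12.8205
μ = λ + 1/W = 14.13 + 12.8205 = 26.9505 per hr

Final: 26.9505 /hr


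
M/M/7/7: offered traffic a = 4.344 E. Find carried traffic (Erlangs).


B(7,4.344) = 0.081236 (Erlang-B)
Carried load = a(1 − B) = 4.344·(1 − 0.081236) = 4.344·0.918764 = 3.9911 E

Final: 3.9911 Erlangs


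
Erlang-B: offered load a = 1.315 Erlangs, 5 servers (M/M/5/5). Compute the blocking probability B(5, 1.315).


B(c,a) = (a^c/c!) / Σ_{k=0}^{c} a^k/k!
a^5/5! = 0.032768
Σ terms (k=0..5): 1.00000 + 1.31500 + 0.86461 + 0.37899 + 0.12459 + 0.03277 = 3.715961
B = 0.032768/3.715961 = 0.008818

Final: 0.008818


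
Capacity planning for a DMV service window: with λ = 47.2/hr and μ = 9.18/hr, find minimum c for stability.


Stability requires cμ > λ ⇔ c > λ/μ.
λ/μ = 47.2/9.18 = 5.1416
Minimum integer c = ⌊5.1416⌋ + 1 = 6
Check: 6·9.18 = 55.08 > 47.2, while 5·9.18 = 45.90 ≤ 47.2

Final: 6 servers


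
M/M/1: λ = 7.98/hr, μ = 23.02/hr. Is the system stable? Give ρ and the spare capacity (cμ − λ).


Total capacity cμ = 1·23.02 = 23.02/hr
ρ = λ/(cμ) = 7.98/23.02 = 0.3467
Stable ⇔ ρ < 1: YES
Spare capacity = cμ − λ = 23.02 − 7.98 = 15.04/hr

Final: ρ = 0.3467; stable; margin = 15.04/hr


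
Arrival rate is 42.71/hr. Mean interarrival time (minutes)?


Mean interarrival time = 1/λ = 1/42.71 hour = 0.02341 hour
In minutes: 0.02341 × 60 = 1.4048 min

Final: 1.4048 min


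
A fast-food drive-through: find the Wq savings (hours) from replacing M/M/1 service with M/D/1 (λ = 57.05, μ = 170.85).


ρ = 57.05/170.85 = 0.3339
Wq(M/M/1) = ρ/(μ−λ) = 0.3339/113.80 = 0.002934 hr
Wq(M/D/1) = ρ/(2(μ−λ)) = 0.001467 hr
Savings = 0.002934 − 0.001467 = 0.001467 hr

Final: 0.001467 hr


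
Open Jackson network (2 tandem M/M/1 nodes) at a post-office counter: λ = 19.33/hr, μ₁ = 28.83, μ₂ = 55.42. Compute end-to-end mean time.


Each node sees arrival rate λ = 19.33/hr (tandem ⇒ throughput preserved).
W₁ = 1/(μ₁−λ) = 1/(28.83−19.33) = 0.10526 hr
W₂ = 1/(μ₂−λ) = 1/(55.42−19.33) = 0.02771 hr
W_total = W₁ + W₂ = 0.10526 + 0.02771 = 0.13297 hr

Final: 0.13297 hr


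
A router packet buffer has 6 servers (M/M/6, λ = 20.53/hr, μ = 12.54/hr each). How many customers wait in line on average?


a = λ/μ = 1.6372; ρ = a/6 = 0.2729
P₀ = 0.194447
Lq = P₀·a^c·ρ / (c!·(1−ρ)²) = 0.194447·19.25522·0.2729/(720·0.52873)
= 0.002684

Final: 0.002684


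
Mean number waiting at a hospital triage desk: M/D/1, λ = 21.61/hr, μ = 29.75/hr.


ρ = 21.61/29.75 = 0.7264
M/D/1: Lq = ρ²/(2(1−ρ)) = 0.5276/(2·0.2736) = 0.96420

Final: 0.96420


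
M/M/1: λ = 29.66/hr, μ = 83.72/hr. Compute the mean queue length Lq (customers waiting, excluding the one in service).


ρ = 29.66/83.72 = 0.3543
Lq = ρ²/(1−ρ) = 0.1255/0.6457 = 0.1944

Final: 0.1944


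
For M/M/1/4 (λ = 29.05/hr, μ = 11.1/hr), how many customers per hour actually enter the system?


ρ = 2.6171; P_K = (1−ρ)ρ^4/(1−ρ^5) = 0.622974
λ_eff = λ(1 − P_K) = 29.05·(1 − 0.622974) = 29.05·0.377026 = 10.9526 /hr

Final: 10.9526 /hr


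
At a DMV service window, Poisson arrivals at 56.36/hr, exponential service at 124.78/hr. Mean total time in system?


W = 1/(μ−λ) = 1/(124.78 − 56.36) = 1/68.42 = 0.01462 hr

Final: 0.01462 hr


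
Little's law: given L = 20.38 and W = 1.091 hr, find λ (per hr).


λ = L/W = 20.38/1.091 = 18.6801 /hr

Final: 18.6801 /hr


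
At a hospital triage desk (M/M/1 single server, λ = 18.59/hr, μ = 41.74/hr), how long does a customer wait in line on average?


ρ = 18.59/41.74 = 0.4454
Wq = ρ/(μ−λ) = 0.4454/(41.74 − 18.59) = 0.4454/23.15 = 0.01924 hr

Final: 0.01924 hr


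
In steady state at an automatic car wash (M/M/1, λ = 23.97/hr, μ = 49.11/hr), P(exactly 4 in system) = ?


ρ = 23.97/49.11 = 0.4881
P_n = (1−ρ)·ρ^n = (1 − 0.4881)·0.4881^4 = 0.5119·0.056753 = 0.029053

Final: 0.029053


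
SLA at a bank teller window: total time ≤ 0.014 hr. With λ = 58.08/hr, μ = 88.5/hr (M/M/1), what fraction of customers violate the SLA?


W ~ Exponential(μ−λ) for M/M/1.
μ − λ = 88.5 − 58.08 = 30.4200
P(W > t) = e^{−(μ−λ)t} = e^{−0.4259} = 0.653195

Final: 0.653195


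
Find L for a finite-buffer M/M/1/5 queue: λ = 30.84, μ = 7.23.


ρ = 30.84/7.23 = 4.2656
L = ρ[1 − (K+1)ρ^K + Kρ^(K+1)] / [(1−ρ)(1−ρ^(K+1))]
Numerator: 4.2656·(1 − 6·1412.148472 + 5·6023.604270) = 92332.872094
Denominator: (-3.2656)·(-6022.604270) = 19667.176601
L = 92332.872094/19667.176601 = 4.6948

Final: 4.6948


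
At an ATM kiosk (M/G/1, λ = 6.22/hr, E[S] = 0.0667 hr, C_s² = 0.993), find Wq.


ρ = λ·E[S] = 6.22·0.0667 = 0.4149
E[S²] = E[S]²(1+C_s²) = 0.0667²·(1+0.993) = 0.008867
Wq = λ·E[S²]/(2(1−ρ)) = 6.22·0.008867/(2·0.5851) = 0.04713 hr

Final: 0.04713 hr


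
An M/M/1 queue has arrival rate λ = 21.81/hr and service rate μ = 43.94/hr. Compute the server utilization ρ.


ρ = λ/μ = 21.81/43.94 = 0.4964

Final: 0.4964


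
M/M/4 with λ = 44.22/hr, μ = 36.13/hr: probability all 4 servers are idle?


a = λ/μ = 44.22/36.13 = 1.2239; ρ = a/c = 0.3060
Σ_{k=0}^{3} a^k/k! (terms k=0..3) = 1.00000 + 1.22391 + 0.74898 + 0.30556 = 3.27846
Tail: a^4/(4!(1−ρ)) = 2.24390/(24·0.6940) = 0.13472
P₀ = 1/(3.27846 + 0.13472) = 1/3.41318 = 0.292982

Final: 0.292982


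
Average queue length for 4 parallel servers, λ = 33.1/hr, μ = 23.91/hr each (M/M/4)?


a = λ/μ = 1.3844; ρ = a/4 = 0.3461
P₀ = 0.248832
Lq = P₀·a^c·ρ / (c!·(1−ρ)²) = 0.248832·3.67277·0.3461/(24·0.42760)
= 0.03082

Final: 0.03082


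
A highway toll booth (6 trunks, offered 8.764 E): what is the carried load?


B(6,8.764) = 0.429183 (Erlang-B)
Carried load = a(1 − B) = 8.764·(1 − 0.429183) = 8.764·0.570817 = 5.0026 E

Final: 5.0026 Erlangs


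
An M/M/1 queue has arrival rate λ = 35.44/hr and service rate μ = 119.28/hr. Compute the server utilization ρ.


ρ = λ/μ = 35.44/119.28 = 0.2971

Final: 0.2971


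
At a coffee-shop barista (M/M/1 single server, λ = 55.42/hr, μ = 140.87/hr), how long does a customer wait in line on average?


ρ = 55.42/140.87 = 0.3934
Wq = ρ/(μ−λ) = 0.3934/(140.87 − 55.42) = 0.3934/85.45 = 0.004604 hr

Final: 0.004604 hr


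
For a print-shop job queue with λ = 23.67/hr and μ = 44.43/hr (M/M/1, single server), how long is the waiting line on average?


ρ = 23.67/44.43 = 0.5327
Lq = ρ²/(1−ρ) = 0.2838/0.4673 = 0.6074

Final: 0.6074


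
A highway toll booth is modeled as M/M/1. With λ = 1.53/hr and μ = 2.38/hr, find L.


ρ = λ/μ = 1.53/2.38 = 0.6429
L = ρ/(1−ρ) = 0.6429/(1 − 0.6429) = 0.6429/0.3571 = 1.8000

Final: 1.8000


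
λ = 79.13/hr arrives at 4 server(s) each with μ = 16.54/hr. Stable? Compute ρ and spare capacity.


Total capacity cμ = 4·16.54 = 66.16/hr
ρ = λ/(cμ) = 79.13/66.16 = 1.1960
Stable ⇔ ρ < 1: NO
Spare capacity = cμ − λ = 66.16 − 79.13 = -12.97/hr

Final: ρ = 1.1960; unstable; margin = -12.97/hr


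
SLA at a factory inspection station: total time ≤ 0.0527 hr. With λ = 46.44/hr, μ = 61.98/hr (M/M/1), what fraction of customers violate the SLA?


W ~ Exponential(μ−λ) for M/M/1.
μ − λ = 61.98 − 46.44 = 15.5400
P(W > t) = e^{−(μ−λ)t} = e^{−0.8190} = 0.440891

Final: 0.440891


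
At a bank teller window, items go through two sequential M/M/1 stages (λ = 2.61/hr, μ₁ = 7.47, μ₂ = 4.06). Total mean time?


Each node sees arrival rate λ = 2.61/hr (tandem ⇒ throughput preserved).
W₁ = 1/(μ₁−λ) = 1/(7.47−2.61) = 0.20576 hr
W₂ = 1/(μ₂−λ) = 1/(4.06−2.61) = 0.68966 hr
W_total = W₁ + W₂ = 0.20576 + 0.68966 = 0.89542 hr

Final: 0.89542 hr


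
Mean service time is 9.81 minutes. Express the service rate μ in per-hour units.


μ = 1/(service time) in consistent units.
1 hour = 60 min, so μ = 60/9.81 = 6.1162 per hour

Final: 6.1162 /hr


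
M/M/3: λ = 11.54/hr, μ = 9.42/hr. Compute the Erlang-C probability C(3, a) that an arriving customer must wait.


a = λ/μ = 1.2251; ρ = a/3 = 0.4084
P₀ = 0.286259 (from M/M/c formula)
C(c,a) = [a^c/(c!(1−ρ))]·P₀ = [1.83850/(6·0.5916)]·0.286259
= 0.51790·0.286259 = 0.148255

Final: 0.148255


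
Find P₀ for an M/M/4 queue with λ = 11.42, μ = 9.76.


a = λ/μ = 11.42/9.76 = 1.1701; ρ = a/c = 0.2925
Σ_{k=0}^{3} a^k/k! (terms k=0..3) = 1.00000 + 1.17008 + 0.68455 + 0.26699 = 3.12162
Tail: a^4/(4!(1−ρ)) = 1.87441/(24·0.7075) = 0.11039
P₀ = 1/(3.12162 + 0.11039) = 1/3.23201 = 0.309405

Final: 0.309405


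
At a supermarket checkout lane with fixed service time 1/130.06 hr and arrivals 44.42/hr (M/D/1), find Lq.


ρ = 44.42/130.06 = 0.3415
M/D/1: Lq = ρ²/(2(1−ρ)) = 0.1166/(2·0.6585) = 0.08857

Final: 0.08857


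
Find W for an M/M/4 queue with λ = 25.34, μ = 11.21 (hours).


a = 2.2605; ρ = 0.5651; P₀ = 0.097636
Lq = P₀·a^c·ρ/(c!(1−ρ)²) = 0.31740
Wq = Lq/λ = 0.31740/25.34 = 0.01253 hr
W = Wq + 1/μ = 0.01253 + 0.08921 = 0.10173 hr

Final: 0.10173 hr


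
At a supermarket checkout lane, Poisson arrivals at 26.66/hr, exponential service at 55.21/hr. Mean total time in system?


W = 1/(μ−λ) = 1/(55.21 − 26.66) = 1/28.55 = 0.03503 hr

Final: 0.03503 hr


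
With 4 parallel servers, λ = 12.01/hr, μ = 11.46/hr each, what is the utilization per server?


ρ = λ/(cμ) = 12.01/(4·11.46) = 12.01/45.84 = 0.2620

Final: 0.2620


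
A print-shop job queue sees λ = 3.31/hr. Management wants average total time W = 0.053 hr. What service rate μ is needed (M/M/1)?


W = 1/(μ−λ) ⇒ μ − λ = 1/W = 1/0.053 = 18.8679
μ = λ + 1/W = 3.31 + 18.8679 = 22.1779 per hr

Final: 22.1779 /hr


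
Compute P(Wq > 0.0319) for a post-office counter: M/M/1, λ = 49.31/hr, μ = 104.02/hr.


ρ = 49.31/104.02 = 0.4740
P(Wq > t) = ρ·e^{−(μ−λ)t} = 0.4740·e^{−1.7452}
= 0.4740·0.174602 = 0.082769

Final: 0.082769


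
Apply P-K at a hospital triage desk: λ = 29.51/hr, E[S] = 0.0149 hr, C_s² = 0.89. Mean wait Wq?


ρ = λ·E[S] = 29.51·0.0149 = 0.4397
E[S²] = E[S]²(1+C_s²) = 0.0149²·(1+0.89) = 0.0004196
Wq = λ·E[S²]/(2(1−ρ)) = 29.51·0.0004196/(2·0.5603) = 0.01105 hr

Final: 0.01105 hr


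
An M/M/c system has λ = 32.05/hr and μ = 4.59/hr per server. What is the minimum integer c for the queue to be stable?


Stability requires cμ > λ ⇔ c > λ/μ.
λ/μ = 32.05/4.59 = 6.9826
Minimum integer c = ⌊6.9826⌋ + 1 = 7
Check: 7·4.59 = 32.13 > 32.05, while 6·4.59 = 27.54 ≤ 32.05

Final: 7 servers


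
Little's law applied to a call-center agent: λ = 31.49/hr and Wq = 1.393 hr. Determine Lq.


Lq = λWq = 31.49·1.393 = 43.8656

Final: 43.8656


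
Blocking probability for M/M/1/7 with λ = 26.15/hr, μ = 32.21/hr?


ρ = λ/μ = 26.15/32.21 = 0.8119
P_K = (1−ρ)ρ^K/(1−ρ^(K+1)) = (0.1881·0.232470)/(1 − 0.188733)
= 0.043737/0.811267 = 0.053912

Final: 0.053912


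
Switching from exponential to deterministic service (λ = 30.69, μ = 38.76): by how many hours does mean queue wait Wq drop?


ρ = 30.69/38.76 = 0.7918
Wq(M/M/1) = ρ/(μ−λ) = 0.7918/8.07 = 0.09812 hr
Wq(M/D/1) = ρ/(2(μ−λ)) = 0.04906 hr
Savings = 0.09812 − 0.04906 = 0.04906 hr

Final: 0.04906 hr


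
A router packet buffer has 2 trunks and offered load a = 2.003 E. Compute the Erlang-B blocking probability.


B(c,a) = (a^c/c!) / Σ_{k=0}^{c} a^k/k!
a^2/2! = 2.006005
Σ terms (k=0..2): 1.00000 + 2.00300 + 2.00600 = 5.009005
B = 2.006005/5.009005 = 0.400480

Final: 0.400480


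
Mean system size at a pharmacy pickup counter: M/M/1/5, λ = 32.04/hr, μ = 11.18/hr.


ρ = 32.04/11.18 = 2.8658
L = ρ[1 − (K+1)ρ^K + Kρ^(K+1)] / [(1−ρ)(1−ρ^(K+1))]
Numerator: 2.8658·(1 − 6·193.309643 + 5·553.992931) = 4617.161157
Denominator: (-1.8658)·(-552.992931) = 1031.791819
L = 4617.161157/1031.791819 = 4.4749

Final: 4.4749


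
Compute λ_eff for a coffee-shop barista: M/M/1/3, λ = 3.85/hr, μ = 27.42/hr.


ρ = 0.1404; P_K = (1−ρ)ρ^3/(1−ρ^4) = 0.002380
λ_eff = λ(1 − P_K) = 3.85·(1 − 0.002380) = 3.85·0.997620 = 3.8408 /hr

Final: 3.8408 /hr


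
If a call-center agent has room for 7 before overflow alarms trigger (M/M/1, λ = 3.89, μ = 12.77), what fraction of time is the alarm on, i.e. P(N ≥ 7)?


ρ = 3.89/12.77 = 0.3046
P(N ≥ n) = ρ^n = 0.3046^7 = 0.0002434

Final: 0.0002434


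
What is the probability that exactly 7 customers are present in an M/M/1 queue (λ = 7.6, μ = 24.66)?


ρ = 7.6/24.66 = 0.3082
P_n = (1−ρ)·ρ^n = (1 − 0.3082)·0.3082^7 = 0.6918·0.0002641 = 0.0001827

Final: 0.0001827


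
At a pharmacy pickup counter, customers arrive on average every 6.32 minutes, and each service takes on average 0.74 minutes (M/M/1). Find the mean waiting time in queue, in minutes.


λ = 60/6.32 = 9.4937 /hr
μ = 60/0.74 = 81.0811 /hr
ρ = λ/μ = 9.4937/81.0811 = 0.1171
Wq = ρ/(μ−λ) = 0.1171/(81.0811−9.4937) = 0.001636 hr
In minutes: 0.001636·60 = 0.09814 min

Final: 0.09814 min


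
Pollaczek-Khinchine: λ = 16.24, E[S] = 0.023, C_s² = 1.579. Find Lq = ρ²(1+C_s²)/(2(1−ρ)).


ρ = λ·E[S] = 16.24·0.023 = 0.3735
Lq = ρ²(1+C_s²)/(2(1−ρ)) = 0.1395·(1+1.579)/(2·0.6265)
= 0.1395·2.5790/1.2530 = 0.28717

Final: 0.28717


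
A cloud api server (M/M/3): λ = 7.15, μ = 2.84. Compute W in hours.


a = 2.5176; ρ = 0.8392; P₀ = 0.043054
Lq = P₀·a^c·ρ/(c!(1−ρ)²) = 3.71647
Wq = Lq/λ = 3.71647/7.15 = 0.51979 hr
W = Wq + 1/μ = 0.51979 + 0.35211 = 0.87190 hr

Final: 0.87190 hr


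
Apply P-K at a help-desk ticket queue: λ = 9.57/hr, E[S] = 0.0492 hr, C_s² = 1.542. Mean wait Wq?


ρ = λ·E[S] = 9.57·0.0492 = 0.4708
E[S²] = E[S]²(1+C_s²) = 0.0492²·(1+1.542) = 0.006153
Wq = λ·E[S²]/(2(1−ρ)) = 9.57·0.006153/(2·0.5292) = 0.05564 hr

Final: 0.05564 hr


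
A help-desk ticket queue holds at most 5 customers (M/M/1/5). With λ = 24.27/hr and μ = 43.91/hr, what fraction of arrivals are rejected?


ρ = λ/μ = 24.27/43.91 = 0.5527
P_K = (1−ρ)ρ^K/(1−ρ^(K+1)) = (0.4473·0.051586)/(1 − 0.028513)
= 0.023073/0.971487 = 0.023750

Final: 0.023750


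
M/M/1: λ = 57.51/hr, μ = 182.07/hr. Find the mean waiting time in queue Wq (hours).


ρ = 57.51/182.07 = 0.3159
Wq = ρ/(μ−λ) = 0.3159/(182.07 − 57.51) = 0.3159/124.56 = 0.002536 hr

Final: 0.002536 hr


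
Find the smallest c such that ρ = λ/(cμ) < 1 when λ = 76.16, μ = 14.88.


Stability requires cμ > λ ⇔ c > λ/μ.
λ/μ = 76.16/14.88 = 5.1183
Minimum integer c = ⌊5.1183⌋ + 1 = 6
Check: 6·14.88 = 89.28 > 76.16, while 5·14.88 = 74.40 ≤ 76.16

Final: 6 servers


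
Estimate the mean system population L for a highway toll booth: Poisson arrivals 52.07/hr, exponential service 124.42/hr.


ρ = λ/μ = 52.07/124.42 = 0.4185
L = ρ/(1−ρ) = 0.4185/(1 − 0.4185) = 0.4185/0.5815 = 0.7197

Final: 0.7197


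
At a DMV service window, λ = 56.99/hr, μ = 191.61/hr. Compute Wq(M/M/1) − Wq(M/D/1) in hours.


ρ = 56.99/191.61 = 0.2974
Wq(M/M/1) = ρ/(μ−λ) = 0.2974/134.62 = 0.002209 hr
Wq(M/D/1) = ρ/(2(μ−λ)) = 0.001105 hr
Savings = 0.002209 − 0.001105 = 0.001105 hr

Final: 0.001105 hr


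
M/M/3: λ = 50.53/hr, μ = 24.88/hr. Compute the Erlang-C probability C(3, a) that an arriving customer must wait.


a = λ/μ = 2.0309; ρ = a/3 = 0.6770
P₀ = 0.106206 (from M/M/c formula)
C(c,a) = [a^c/(c!(1−ρ))]·P₀ = [8.37716/(6·0.3230)]·0.106206
= 4.32235·0.106206 = 0.459059

Final: 0.459059


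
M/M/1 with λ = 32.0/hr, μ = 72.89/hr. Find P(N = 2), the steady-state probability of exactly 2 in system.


ρ = 32.0/72.89 = 0.4390
P_n = (1−ρ)·ρ^n = (1 − 0.4390)·0.4390^2 = 0.5610·0.192737 = 0.108122

Final: 0.108122


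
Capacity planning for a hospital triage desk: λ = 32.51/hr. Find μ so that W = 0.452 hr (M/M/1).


W = 1/(μ−λ) ⇒ μ − λ = 1/W = 1/0.452 = 2.2124
μ = λ + 1/W = 32.51 + 2.2124 = 34.7224 per hr

Final: 34.7224 /hr


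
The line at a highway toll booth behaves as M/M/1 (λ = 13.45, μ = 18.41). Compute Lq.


ρ = 13.45/18.41 = 0.7306
Lq = ρ²/(1−ρ) = 0.5337/0.2694 = 1.9811

Final: 1.9811


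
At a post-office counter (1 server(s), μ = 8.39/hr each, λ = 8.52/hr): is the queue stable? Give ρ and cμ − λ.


Total capacity cμ = 1·8.39 = 8.39/hr
ρ = λ/(cμ) = 8.52/8.39 = 1.0155
Stable ⇔ ρ < 1: NO
Spare capacity = cμ − λ = 8.39 − 8.52 = -0.13/hr

Final: ρ = 1.0155; unstable; margin = -0.13/hr


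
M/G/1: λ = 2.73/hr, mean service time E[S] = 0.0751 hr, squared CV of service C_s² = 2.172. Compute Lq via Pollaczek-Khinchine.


ρ = λ·E[S] = 2.73·0.0751 = 0.2050
Lq = ρ²(1+C_s²)/(2(1−ρ)) = 0.04203·(1+2.172)/(2·0.7950)
= 0.04203·3.1720/1.5900 = 0.08386

Final: 0.08386


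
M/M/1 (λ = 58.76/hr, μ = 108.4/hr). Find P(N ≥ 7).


ρ = 58.76/108.4 = 0.5421
P(N ≥ n) = ρ^n = 0.5421^7 = 0.013752

Final: 0.013752


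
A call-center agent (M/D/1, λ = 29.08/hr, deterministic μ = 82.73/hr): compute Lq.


ρ = 29.08/82.73 = 0.3515
M/D/1: Lq = ρ²/(2(1−ρ)) = 0.1236/(2·0.6485) = 0.09526

Final: 0.09526


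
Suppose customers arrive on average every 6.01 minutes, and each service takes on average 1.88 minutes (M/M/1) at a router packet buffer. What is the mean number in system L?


λ = 60/6.01 = 9.9834 /hr
μ = 60/1.88 = 31.9149 /hr
ρ = λ/μ = 9.9834/31.9149 = 0.3128
L = ρ/(1−ρ) = 0.3128/0.6872 = 0.4552

Final: 0.4552


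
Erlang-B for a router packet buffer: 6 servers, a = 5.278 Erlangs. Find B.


B(c,a) = (a^c/c!) / Σ_{k=0}^{c} a^k/k!
a^6/6! = 30.025056
Σ terms (k=0..6): 1.00000 + 5.27800 + 13.92864 + 24.50512 + 32.33451 + 34.13231 + 30.02506 = 141.203643
B = 30.025056/141.203643 = 0.212637

Final: 0.212637


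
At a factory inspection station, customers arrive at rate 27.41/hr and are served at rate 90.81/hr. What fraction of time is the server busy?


ρ = λ/μ = 27.41/90.81 = 0.3018

Final: 0.3018


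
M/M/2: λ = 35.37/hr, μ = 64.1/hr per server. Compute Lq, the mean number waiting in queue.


a = λ/μ = 0.5518; ρ = a/2 = 0.2759
P₀ = 0.567525
Lq = P₀·a^c·ρ / (c!·(1−ρ)²) = 0.567525·0.30448·0.2759/(2·0.52433)
= 0.04546

Final: 0.04546


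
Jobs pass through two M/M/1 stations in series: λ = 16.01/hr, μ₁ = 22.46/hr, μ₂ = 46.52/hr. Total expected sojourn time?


Each node sees arrival rate λ = 16.01/hr (tandem ⇒ throughput preserved).
W₁ = 1/(μ₁−λ) = 1/(22.46−16.01) = 0.15504 hr
W₂ = 1/(μ₂−λ) = 1/(46.52−16.01) = 0.03278 hr
W_total = W₁ + W₂ = 0.15504 + 0.03278 = 0.18781 hr

Final: 0.18781 hr


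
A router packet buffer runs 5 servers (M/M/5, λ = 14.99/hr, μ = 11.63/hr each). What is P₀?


a = λ/μ = 14.99/11.63 = 1.2889; ρ = a/c = 0.2578
Σ_{k=0}^{4} a^k/k! (terms k=0..4) = 1.00000 + 1.28891 + 0.83064 + 0.35687 + 0.11499 = 3.59142
Tail: a^5/(5!(1−ρ)) = 3.55721/(120·0.7422) = 0.03994
P₀ = 1/(3.59142 + 0.03994) = 1/3.63136 = 0.275379

Final: 0.275379


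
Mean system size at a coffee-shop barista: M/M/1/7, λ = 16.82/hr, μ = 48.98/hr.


ρ = 16.82/48.98 = 0.3434
L = ρ[1 − (K+1)ρ^K + Kρ^(K+1)] / [(1−ρ)(1−ρ^(K+1))]
Numerator: 0.3434·(1 − 8·0.0005632 + 7·0.0001934) = 0.342323
Denominator: (0.6566)·(0.999807) = 0.656468
L = 0.342323/0.656468 = 0.5215

Final: 0.5215


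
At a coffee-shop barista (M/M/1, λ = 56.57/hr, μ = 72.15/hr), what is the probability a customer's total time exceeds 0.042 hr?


W ~ Exponential(μ−λ) for M/M/1.
μ − λ = 72.15 − 56.57 = 15.5800
P(W > t) = e^{−(μ−λ)t} = e^{−0.6544} = 0.519775

Final: 0.519775


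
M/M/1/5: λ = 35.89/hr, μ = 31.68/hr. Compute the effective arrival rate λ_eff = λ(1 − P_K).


ρ = 1.1329; P_K = (1−ρ)ρ^5/(1−ρ^6) = 0.222590
λ_eff = λ(1 − P_K) = 35.89·(1 − 0.222590) = 35.89·0.777410 = 27.9012 /hr

Final: 27.9012 /hr


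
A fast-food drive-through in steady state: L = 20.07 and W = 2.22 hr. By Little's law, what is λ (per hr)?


λ = L/W = 20.07/2.22 = 9.0405 /hr

Final: 9.0405 /hr


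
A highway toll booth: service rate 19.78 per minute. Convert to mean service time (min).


Mean service time = 1/μ = 1/19.78 minute = 0.05056 minute
In minutes: 0.05056 × 1 = 0.05056 min

Final: 0.05056 min


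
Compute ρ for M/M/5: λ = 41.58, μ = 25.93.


ρ = λ/(cμ) = 41.58/(5·25.93) = 41.58/129.65 = 0.3207

Final: 0.3207


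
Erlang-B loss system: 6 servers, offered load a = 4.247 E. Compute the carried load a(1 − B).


B(6,4.247) = 0.135265 (Erlang-B)
Carried load = a(1 − B) = 4.247·(1 − 0.135265) = 4.247·0.864735 = 3.6725 E

Final: 3.6725 Erlangs


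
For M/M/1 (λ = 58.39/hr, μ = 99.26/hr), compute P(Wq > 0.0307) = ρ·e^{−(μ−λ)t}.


ρ = 58.39/99.26 = 0.5883
P(Wq > t) = ρ·e^{−(μ−λ)t} = 0.5883·e^{−1.2547}
= 0.5883·0.285159 = 0.167746

Final: 0.167746


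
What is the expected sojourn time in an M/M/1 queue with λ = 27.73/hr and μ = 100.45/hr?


W = 1/(μ−λ) = 1/(100.45 − 27.73) = 1/72.72 = 0.01375 hr

Final: 0.01375 hr


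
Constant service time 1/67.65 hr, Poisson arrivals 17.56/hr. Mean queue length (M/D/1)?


ρ = 17.56/67.65 = 0.2596
M/D/1: Lq = ρ²/(2(1−ρ)) = 0.06738/(2·0.7404) = 0.04550

Final: 0.04550


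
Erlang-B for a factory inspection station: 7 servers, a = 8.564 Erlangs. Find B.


B(c,a) = (a^c/c!) / Σ_{k=0}^{c} a^k/k!
a^7/7! = 670.356885
Σ terms (k=0..7): 1.00000 + 8.56400 + 36.67105 + 104.68362 + 224.12763 + 383.88580 + 547.93300 + 670.35688 = 1977.221975
B = 670.356885/1977.221975 = 0.339040

Final: 0.339040


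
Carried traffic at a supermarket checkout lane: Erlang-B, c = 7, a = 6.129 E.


B(7,6.129) = 0.193440 (Erlang-B)
Carried load = a(1 − B) = 6.129·(1 − 0.193440) = 6.129·0.806560 = 4.9434 E

Final: 4.9434 Erlangs


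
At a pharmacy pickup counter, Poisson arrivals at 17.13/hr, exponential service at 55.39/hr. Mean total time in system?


W = 1/(μ−λ) = 1/(55.39 − 17.13) = 1/38.26 = 0.02614 hr

Final: 0.02614 hr


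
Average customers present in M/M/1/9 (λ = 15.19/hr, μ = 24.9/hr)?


ρ = 15.19/24.9 = 0.6100
L = ρ[1 − (K+1)ρ^K + Kρ^(K+1)] / [(1−ρ)(1−ρ^(K+1))]
Numerator: 0.6100·(1 − 10·0.011701 + 9·0.007138) = 0.577850
Denominator: (0.3900)·(0.992862) = 0.387176
L = 0.577850/0.387176 = 1.4925

Final: 1.4925


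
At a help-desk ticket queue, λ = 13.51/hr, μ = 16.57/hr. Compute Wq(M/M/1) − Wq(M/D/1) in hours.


ρ = 13.51/16.57 = 0.8153
Wq(M/M/1) = ρ/(μ−λ) = 0.8153/3.06 = 0.26645 hr
Wq(M/D/1) = ρ/(2(μ−λ)) = 0.13322 hr
Savings = 0.26645 − 0.13322 = 0.13322 hr

Final: 0.13322 hr


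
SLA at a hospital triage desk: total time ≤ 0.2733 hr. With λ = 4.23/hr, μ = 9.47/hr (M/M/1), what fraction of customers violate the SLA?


W ~ Exponential(μ−λ) for M/M/1.
μ − λ = 9.47 − 4.23 = 5.2400
P(W > t) = e^{−(μ−λ)t} = e^{−1.4321} = 0.238809

Final: 0.238809


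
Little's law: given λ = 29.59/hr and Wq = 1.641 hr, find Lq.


Lq = λWq = 29.59·1.641 = 48.5572

Final: 48.5572


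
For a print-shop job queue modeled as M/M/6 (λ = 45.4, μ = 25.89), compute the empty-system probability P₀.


a = λ/μ = 45.4/25.89 = 1.7536; ρ = a/c = 0.2923
Σ_{k=0}^{5} a^k/k! (terms k=0..5) = 1.00000 + 1.75357 + 1.53751 + 0.89871 + 0.39399 + 0.13818 = 5.72196
Tail: a^6/(6!(1−ρ)) = 29.07655/(720·0.7077) = 0.05706
P₀ = 1/(5.72196 + 0.05706) = 1/5.77902 = 0.173040

Final: 0.173040
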